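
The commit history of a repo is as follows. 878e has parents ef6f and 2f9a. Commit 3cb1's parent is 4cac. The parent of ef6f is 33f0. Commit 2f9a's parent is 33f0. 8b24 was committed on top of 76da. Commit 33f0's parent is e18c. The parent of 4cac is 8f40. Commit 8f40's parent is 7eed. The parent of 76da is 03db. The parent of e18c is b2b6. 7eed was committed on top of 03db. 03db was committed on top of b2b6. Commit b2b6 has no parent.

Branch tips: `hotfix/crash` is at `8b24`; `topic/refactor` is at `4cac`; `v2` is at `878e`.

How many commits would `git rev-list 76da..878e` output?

Reachable from 878e: {2f9a, 33f0, 878e, b2b6, e18c, ef6f}.
Reachable from 76da: {03db, 76da, b2b6}.
In 878e's history but not 76da's: {2f9a, 33f0, 878e, e18c, ef6f} — 5 commits.

5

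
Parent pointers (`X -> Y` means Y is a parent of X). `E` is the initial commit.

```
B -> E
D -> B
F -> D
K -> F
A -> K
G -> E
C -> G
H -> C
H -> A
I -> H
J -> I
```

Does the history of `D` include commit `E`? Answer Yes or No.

Yes

Ancestors of D (commits reachable by following parents): {B, D, E}.
E is in that set, so it is an ancestor of D.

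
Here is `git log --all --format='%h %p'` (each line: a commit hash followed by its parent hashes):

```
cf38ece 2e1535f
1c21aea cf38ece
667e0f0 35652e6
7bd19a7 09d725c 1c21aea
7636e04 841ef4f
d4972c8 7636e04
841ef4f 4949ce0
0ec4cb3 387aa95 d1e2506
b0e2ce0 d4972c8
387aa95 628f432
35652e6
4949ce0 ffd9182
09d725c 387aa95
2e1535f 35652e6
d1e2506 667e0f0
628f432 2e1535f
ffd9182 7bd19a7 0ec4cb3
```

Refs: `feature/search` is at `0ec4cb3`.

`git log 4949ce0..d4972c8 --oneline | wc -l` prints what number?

Reachable from d4972c8: {09d725c, 0ec4cb3, 1c21aea, 2e1535f, 35652e6, 387aa95, 4949ce0, 628f432, 667e0f0, 7636e04, 7bd19a7, 841ef4f, cf38ece, d1e2506, d4972c8, ffd9182}.
Reachable from 4949ce0: {09d725c, 0ec4cb3, 1c21aea, 2e1535f, 35652e6, 387aa95, 4949ce0, 628f432, 667e0f0, 7bd19a7, cf38ece, d1e2506, ffd9182}.
In d4972c8's history but not 4949ce0's: {7636e04, 841ef4f, d4972c8} — 3 commits.

3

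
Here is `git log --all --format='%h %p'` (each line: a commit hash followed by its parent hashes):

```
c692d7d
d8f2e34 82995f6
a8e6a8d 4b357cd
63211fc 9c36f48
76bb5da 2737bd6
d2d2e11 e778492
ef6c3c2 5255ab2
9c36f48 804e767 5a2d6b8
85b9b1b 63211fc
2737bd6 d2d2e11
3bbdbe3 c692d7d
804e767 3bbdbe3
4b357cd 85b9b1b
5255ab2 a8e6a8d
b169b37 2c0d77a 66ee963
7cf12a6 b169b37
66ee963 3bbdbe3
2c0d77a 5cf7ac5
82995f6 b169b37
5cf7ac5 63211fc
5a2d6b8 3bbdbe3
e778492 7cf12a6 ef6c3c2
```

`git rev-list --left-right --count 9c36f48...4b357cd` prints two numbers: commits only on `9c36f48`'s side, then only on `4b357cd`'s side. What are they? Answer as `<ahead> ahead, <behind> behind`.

Reachable from 9c36f48: {3bbdbe3, 5a2d6b8, 804e767, 9c36f48, c692d7d}.
Reachable from 4b357cd: {3bbdbe3, 4b357cd, 5a2d6b8, 63211fc, 804e767, 85b9b1b, 9c36f48, c692d7d}.
Only in 9c36f48's history (ahead): {} — 0.
Only in 4b357cd's history (behind): {4b357cd, 63211fc, 85b9b1b} — 3.

0 ahead, 3 behind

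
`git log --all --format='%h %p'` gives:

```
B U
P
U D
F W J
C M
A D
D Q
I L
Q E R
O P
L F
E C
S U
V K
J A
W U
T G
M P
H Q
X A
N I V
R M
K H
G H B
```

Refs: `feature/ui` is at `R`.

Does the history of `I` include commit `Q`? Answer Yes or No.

Yes

Ancestors of I (commits reachable by following parents): {A, C, D, E, F, I, J, L, M, P, Q, R, U, W}.
Q is in that set, so it is an ancestor of I.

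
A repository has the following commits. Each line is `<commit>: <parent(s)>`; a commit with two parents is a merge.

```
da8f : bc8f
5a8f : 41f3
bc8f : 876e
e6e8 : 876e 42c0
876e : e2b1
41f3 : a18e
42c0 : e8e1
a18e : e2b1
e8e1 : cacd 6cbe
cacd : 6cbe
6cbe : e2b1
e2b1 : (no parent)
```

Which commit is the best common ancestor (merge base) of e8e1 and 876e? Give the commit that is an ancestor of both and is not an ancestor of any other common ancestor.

e2b1

Ancestors of e8e1: {6cbe, cacd, e2b1, e8e1}.
Ancestors of 876e: {876e, e2b1}.
Common ancestors: {e2b1}.
The only common ancestor is e2b1, so it is the merge base.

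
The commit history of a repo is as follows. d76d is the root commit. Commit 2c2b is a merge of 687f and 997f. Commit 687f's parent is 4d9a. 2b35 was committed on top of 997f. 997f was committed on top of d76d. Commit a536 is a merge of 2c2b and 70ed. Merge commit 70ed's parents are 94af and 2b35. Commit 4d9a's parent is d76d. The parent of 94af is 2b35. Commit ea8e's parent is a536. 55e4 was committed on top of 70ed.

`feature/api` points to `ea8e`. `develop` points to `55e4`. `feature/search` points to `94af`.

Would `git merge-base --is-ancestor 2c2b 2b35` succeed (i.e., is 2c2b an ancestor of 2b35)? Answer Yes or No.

No

Ancestors of 2b35: {2b35, 997f, d76d}.
2c2b is not in that set, so it is not an ancestor of 2b35.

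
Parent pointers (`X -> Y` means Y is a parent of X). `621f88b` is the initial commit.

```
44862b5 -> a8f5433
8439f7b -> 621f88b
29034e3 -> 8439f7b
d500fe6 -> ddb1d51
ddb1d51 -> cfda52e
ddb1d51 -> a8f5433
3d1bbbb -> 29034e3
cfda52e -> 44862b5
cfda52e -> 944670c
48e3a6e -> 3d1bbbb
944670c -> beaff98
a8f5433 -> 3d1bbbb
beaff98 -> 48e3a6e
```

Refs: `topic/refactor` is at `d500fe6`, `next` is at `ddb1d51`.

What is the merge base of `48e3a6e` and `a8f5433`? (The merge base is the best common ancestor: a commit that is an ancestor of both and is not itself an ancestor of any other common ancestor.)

3d1bbbb

Ancestors of 48e3a6e: {29034e3, 3d1bbbb, 48e3a6e, 621f88b, 8439f7b}.
Ancestors of a8f5433: {29034e3, 3d1bbbb, 621f88b, 8439f7b, a8f5433}.
Common ancestors: {29034e3, 3d1bbbb, 621f88b, 8439f7b}.
Among these, 3d1bbbb is not an ancestor of any other common ancestor — it is the merge base.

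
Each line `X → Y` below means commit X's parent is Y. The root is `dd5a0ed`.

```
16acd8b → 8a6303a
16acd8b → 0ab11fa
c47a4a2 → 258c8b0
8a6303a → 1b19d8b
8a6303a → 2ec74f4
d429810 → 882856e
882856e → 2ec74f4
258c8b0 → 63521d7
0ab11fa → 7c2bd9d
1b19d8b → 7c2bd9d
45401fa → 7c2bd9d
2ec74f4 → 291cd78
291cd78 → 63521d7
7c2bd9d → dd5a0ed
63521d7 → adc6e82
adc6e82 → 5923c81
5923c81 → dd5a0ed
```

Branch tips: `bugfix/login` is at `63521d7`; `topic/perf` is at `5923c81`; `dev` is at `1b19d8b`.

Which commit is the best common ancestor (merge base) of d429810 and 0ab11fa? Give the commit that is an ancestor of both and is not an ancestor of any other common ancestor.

dd5a0ed

Ancestors of d429810: {291cd78, 2ec74f4, 5923c81, 63521d7, 882856e, adc6e82, d429810, dd5a0ed}.
Ancestors of 0ab11fa: {0ab11fa, 7c2bd9d, dd5a0ed}.
Common ancestors: {dd5a0ed}.
The only common ancestor is dd5a0ed, so it is the merge base.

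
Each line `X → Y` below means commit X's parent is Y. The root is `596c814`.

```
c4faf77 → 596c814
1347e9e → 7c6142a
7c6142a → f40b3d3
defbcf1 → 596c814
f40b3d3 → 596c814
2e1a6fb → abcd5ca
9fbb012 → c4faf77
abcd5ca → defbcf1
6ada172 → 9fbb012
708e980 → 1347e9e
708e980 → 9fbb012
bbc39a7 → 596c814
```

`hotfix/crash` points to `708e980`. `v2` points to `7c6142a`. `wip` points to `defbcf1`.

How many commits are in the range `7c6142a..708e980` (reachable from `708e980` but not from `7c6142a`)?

Reachable from 708e980: {1347e9e, 596c814, 708e980, 7c6142a, 9fbb012, c4faf77, f40b3d3}.
Reachable from 7c6142a: {596c814, 7c6142a, f40b3d3}.
In 708e980's history but not 7c6142a's: {1347e9e, 708e980, 9fbb012, c4faf77} — 4 commits.

4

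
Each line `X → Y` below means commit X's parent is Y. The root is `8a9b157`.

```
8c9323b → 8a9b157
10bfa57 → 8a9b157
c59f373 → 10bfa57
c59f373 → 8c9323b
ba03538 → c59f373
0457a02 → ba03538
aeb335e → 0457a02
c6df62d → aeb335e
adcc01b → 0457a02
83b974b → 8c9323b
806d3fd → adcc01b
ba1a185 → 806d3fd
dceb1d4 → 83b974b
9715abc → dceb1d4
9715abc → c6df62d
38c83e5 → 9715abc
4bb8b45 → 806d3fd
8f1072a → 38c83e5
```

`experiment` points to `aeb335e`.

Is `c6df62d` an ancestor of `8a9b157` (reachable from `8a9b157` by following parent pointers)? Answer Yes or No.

No

Ancestors of 8a9b157: {8a9b157}.
c6df62d is not in that set, so it is not an ancestor of 8a9b157.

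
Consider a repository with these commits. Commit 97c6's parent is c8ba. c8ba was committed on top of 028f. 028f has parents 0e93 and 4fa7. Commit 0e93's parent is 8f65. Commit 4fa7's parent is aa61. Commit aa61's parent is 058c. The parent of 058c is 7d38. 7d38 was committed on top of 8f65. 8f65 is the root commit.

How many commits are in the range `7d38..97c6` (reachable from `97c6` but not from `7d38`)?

7

Reachable from 97c6: {028f, 058c, 0e93, 4fa7, 7d38, 8f65, 97c6, aa61, c8ba}.
Reachable from 7d38: {7d38, 8f65}.
In 97c6's history but not 7d38's: {028f, 058c, 0e93, 4fa7, 97c6, aa61, c8ba} — 7 commits.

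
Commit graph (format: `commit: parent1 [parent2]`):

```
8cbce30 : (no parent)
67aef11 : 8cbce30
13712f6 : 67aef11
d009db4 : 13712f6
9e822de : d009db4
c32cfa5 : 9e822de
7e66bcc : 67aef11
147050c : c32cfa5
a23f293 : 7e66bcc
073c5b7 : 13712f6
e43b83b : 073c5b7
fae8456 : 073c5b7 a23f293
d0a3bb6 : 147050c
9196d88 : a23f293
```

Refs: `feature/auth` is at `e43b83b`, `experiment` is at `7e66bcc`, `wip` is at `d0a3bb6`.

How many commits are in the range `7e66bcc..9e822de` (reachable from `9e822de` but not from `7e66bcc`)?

Reachable from 9e822de: {13712f6, 67aef11, 8cbce30, 9e822de, d009db4}.
Reachable from 7e66bcc: {67aef11, 7e66bcc, 8cbce30}.
In 9e822de's history but not 7e66bcc's: {13712f6, 9e822de, d009db4} — 3 commits.

3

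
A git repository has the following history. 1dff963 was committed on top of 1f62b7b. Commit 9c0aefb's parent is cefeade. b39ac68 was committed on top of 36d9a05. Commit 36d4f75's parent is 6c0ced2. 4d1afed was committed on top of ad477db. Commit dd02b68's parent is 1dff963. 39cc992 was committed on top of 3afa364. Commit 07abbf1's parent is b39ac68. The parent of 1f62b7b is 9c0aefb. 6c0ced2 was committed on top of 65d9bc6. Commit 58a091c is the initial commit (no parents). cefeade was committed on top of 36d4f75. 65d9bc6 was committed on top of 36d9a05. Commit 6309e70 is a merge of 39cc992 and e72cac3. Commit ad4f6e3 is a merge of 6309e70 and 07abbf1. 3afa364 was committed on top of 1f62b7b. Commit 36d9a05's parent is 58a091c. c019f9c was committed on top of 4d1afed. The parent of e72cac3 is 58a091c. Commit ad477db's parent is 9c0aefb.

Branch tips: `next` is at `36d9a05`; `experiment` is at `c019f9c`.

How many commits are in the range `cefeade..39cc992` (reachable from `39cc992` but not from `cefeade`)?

4

Reachable from 39cc992: {1f62b7b, 36d4f75, 36d9a05, 39cc992, 3afa364, 58a091c, 65d9bc6, 6c0ced2, 9c0aefb, cefeade}.
Reachable from cefeade: {36d4f75, 36d9a05, 58a091c, 65d9bc6, 6c0ced2, cefeade}.
In 39cc992's history but not cefeade's: {1f62b7b, 39cc992, 3afa364, 9c0aefb} — 4 commits.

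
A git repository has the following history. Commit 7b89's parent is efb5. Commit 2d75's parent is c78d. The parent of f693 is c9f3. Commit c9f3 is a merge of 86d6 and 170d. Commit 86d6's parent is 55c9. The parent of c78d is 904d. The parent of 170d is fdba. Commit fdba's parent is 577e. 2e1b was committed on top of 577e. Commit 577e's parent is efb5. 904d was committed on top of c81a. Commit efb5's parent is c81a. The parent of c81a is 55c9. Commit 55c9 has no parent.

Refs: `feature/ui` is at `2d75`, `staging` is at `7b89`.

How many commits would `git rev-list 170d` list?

6

Walking parent pointers from 170d: reachable set = {170d, 55c9, 577e, c81a, efb5, fdba}.
That is 6 commits.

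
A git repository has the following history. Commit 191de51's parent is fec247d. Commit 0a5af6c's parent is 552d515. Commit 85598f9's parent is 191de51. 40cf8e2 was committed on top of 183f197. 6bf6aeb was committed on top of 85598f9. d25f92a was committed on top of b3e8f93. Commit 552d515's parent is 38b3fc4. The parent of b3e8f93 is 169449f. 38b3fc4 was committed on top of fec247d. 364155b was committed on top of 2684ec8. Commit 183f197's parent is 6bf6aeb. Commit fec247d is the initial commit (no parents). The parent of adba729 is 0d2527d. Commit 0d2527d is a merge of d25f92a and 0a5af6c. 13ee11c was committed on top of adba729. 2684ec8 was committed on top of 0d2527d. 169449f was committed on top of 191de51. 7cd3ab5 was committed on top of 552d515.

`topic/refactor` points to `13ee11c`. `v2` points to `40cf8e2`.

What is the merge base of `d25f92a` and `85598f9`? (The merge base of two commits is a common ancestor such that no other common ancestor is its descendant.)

Ancestors of d25f92a: {169449f, 191de51, b3e8f93, d25f92a, fec247d}.
Ancestors of 85598f9: {191de51, 85598f9, fec247d}.
Common ancestors: {191de51, fec247d}.
Among these, 191de51 is not an ancestor of any other common ancestor — it is the merge base.

191de51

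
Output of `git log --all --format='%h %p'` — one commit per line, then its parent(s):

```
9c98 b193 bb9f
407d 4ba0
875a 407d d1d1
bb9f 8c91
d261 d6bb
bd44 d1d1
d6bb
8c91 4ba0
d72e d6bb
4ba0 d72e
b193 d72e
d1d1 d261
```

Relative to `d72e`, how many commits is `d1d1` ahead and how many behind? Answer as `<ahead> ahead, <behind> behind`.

2 ahead, 1 behind

Reachable from d1d1: {d1d1, d261, d6bb}.
Reachable from d72e: {d6bb, d72e}.
Only in d1d1's history (ahead): {d1d1, d261} — 2.
Only in d72e's history (behind): {d72e} — 1.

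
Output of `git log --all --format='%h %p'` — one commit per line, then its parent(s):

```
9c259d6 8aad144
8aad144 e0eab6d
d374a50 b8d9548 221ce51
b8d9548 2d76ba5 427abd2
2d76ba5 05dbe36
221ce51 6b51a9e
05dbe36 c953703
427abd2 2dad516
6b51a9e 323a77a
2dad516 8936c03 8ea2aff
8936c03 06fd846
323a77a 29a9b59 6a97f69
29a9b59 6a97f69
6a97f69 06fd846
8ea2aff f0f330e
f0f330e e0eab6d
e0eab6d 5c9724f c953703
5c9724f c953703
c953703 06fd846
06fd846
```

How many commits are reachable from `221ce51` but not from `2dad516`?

5

Reachable from 221ce51: {06fd846, 221ce51, 29a9b59, 323a77a, 6a97f69, 6b51a9e}.
Reachable from 2dad516: {06fd846, 2dad516, 5c9724f, 8936c03, 8ea2aff, c953703, e0eab6d, f0f330e}.
In 221ce51's history but not 2dad516's: {221ce51, 29a9b59, 323a77a, 6a97f69, 6b51a9e} — 5 commits.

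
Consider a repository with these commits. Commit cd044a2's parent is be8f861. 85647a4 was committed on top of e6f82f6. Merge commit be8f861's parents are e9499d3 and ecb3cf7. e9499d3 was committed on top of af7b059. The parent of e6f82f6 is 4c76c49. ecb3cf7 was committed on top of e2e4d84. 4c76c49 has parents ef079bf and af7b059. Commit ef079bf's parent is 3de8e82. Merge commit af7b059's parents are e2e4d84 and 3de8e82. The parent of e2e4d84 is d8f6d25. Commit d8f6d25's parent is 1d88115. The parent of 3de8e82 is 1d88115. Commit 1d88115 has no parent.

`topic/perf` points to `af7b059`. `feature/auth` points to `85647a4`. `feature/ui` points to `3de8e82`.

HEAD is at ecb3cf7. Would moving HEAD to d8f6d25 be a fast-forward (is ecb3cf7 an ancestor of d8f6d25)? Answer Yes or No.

No

A fast-forward from ecb3cf7 to d8f6d25 is possible iff ecb3cf7 is an ancestor of d8f6d25.
Ancestors of d8f6d25: {1d88115, d8f6d25}.
ecb3cf7 is not among them, so fast-forward is not possible.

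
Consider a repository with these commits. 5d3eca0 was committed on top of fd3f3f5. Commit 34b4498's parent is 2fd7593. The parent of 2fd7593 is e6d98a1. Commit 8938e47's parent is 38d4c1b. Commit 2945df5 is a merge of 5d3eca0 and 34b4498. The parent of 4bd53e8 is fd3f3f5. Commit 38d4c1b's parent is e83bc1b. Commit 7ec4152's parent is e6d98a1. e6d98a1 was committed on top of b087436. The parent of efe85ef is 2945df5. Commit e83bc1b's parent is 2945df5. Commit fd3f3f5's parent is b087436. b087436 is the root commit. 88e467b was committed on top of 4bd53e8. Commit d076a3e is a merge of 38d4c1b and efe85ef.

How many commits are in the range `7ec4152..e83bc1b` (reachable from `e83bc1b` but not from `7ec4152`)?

Reachable from e83bc1b: {2945df5, 2fd7593, 34b4498, 5d3eca0, b087436, e6d98a1, e83bc1b, fd3f3f5}.
Reachable from 7ec4152: {7ec4152, b087436, e6d98a1}.
In e83bc1b's history but not 7ec4152's: {2945df5, 2fd7593, 34b4498, 5d3eca0, e83bc1b, fd3f3f5} — 6 commits.

6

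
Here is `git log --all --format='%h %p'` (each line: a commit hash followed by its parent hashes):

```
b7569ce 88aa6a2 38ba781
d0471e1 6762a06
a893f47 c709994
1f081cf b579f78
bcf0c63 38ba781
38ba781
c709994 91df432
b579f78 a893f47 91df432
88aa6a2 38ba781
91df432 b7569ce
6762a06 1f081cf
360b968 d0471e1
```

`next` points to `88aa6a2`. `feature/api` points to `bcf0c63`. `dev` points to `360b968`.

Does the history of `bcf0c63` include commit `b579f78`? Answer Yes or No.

No

Ancestors of bcf0c63: {38ba781, bcf0c63}.
b579f78 is not in that set, so it is not an ancestor of bcf0c63.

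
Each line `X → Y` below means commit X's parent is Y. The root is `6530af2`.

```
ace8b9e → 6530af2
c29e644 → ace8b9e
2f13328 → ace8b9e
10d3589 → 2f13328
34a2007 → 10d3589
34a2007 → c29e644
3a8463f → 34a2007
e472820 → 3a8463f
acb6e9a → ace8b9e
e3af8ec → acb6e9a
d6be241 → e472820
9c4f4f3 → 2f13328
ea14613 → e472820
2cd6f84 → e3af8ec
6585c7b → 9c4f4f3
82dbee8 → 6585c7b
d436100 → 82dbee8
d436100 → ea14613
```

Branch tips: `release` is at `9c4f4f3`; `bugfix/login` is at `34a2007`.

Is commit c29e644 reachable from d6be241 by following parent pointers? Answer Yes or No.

Yes

Ancestors of d6be241 (commits reachable by following parents): {10d3589, 2f13328, 34a2007, 3a8463f, 6530af2, ace8b9e, c29e644, d6be241, e472820}.
c29e644 is in that set, so it is an ancestor of d6be241.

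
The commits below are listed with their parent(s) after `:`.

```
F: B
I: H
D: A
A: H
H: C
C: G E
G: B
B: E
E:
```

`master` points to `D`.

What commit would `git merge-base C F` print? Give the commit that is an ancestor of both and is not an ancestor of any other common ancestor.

B

Ancestors of C: {B, C, E, G}.
Ancestors of F: {B, E, F}.
Common ancestors: {B, E}.
Among these, B is not an ancestor of any other common ancestor — it is the merge base.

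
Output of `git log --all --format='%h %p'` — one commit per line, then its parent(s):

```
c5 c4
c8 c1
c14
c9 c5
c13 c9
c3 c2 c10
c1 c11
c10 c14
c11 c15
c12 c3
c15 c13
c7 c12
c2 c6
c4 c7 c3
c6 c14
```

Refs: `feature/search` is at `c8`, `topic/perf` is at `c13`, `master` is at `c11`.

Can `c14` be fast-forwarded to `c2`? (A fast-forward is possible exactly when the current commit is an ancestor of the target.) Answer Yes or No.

Yes

A fast-forward from c14 to c2 is possible iff c14 is an ancestor of c2.
Ancestors of c2: {c14, c2, c6}.
c14 is among them, so fast-forward is possible.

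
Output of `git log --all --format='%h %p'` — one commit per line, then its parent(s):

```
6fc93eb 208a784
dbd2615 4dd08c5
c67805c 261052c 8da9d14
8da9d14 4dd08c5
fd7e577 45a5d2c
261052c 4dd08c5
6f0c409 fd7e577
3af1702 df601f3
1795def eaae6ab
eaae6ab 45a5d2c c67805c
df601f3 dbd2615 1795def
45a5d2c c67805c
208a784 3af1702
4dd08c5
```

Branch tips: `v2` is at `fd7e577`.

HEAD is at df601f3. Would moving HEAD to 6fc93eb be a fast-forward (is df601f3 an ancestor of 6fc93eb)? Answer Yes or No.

A fast-forward from df601f3 to 6fc93eb is possible iff df601f3 is an ancestor of 6fc93eb.
Ancestors of 6fc93eb: {1795def, 208a784, 261052c, 3af1702, 45a5d2c, 4dd08c5, 6fc93eb, 8da9d14, c67805c, dbd2615, df601f3, eaae6ab}.
df601f3 is among them, so fast-forward is possible.

Yes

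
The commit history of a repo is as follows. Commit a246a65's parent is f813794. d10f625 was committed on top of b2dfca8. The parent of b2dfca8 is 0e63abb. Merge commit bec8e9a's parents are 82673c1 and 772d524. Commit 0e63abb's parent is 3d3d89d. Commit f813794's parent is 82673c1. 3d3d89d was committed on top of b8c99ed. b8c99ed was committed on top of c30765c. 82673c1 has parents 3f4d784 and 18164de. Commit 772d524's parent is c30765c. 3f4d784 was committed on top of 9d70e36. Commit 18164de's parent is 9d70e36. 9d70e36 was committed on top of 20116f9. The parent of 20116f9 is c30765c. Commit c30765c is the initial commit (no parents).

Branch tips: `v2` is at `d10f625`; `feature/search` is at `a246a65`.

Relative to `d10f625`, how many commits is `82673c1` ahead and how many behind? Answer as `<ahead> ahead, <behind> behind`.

Reachable from 82673c1: {18164de, 20116f9, 3f4d784, 82673c1, 9d70e36, c30765c}.
Reachable from d10f625: {0e63abb, 3d3d89d, b2dfca8, b8c99ed, c30765c, d10f625}.
Only in 82673c1's history (ahead): {18164de, 20116f9, 3f4d784, 82673c1, 9d70e36} — 5.
Only in d10f625's history (behind): {0e63abb, 3d3d89d, b2dfca8, b8c99ed, d10f625} — 5.

5 ahead, 5 behind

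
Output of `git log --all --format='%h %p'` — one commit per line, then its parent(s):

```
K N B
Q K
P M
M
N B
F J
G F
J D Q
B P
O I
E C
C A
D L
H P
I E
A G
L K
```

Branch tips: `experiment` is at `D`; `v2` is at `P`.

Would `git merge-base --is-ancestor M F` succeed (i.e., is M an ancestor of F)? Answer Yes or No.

Yes

Ancestors of F (commits reachable by following parents): {B, D, F, J, K, L, M, N, P, Q}.
M is in that set, so it is an ancestor of F.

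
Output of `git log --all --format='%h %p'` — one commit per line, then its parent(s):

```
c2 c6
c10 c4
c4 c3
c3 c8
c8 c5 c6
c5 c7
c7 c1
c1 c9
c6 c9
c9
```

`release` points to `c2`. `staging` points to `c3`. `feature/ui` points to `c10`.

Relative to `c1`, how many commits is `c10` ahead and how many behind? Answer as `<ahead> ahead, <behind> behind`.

Reachable from c10: {c1, c10, c3, c4, c5, c6, c7, c8, c9}.
Reachable from c1: {c1, c9}.
Only in c10's history (ahead): {c10, c3, c4, c5, c6, c7, c8} — 7.
Only in c1's history (behind): {} — 0.

7 ahead, 0 behind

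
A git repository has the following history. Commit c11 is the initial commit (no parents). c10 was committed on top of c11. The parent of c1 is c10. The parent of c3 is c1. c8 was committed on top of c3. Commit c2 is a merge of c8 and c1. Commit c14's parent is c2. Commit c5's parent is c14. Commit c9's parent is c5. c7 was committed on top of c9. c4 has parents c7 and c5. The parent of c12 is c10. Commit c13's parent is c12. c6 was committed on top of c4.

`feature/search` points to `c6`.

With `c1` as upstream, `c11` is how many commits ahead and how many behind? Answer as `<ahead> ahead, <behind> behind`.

Reachable from c11: {c11}.
Reachable from c1: {c1, c10, c11}.
Only in c11's history (ahead): {} — 0.
Only in c1's history (behind): {c1, c10} — 2.

0 ahead, 2 behind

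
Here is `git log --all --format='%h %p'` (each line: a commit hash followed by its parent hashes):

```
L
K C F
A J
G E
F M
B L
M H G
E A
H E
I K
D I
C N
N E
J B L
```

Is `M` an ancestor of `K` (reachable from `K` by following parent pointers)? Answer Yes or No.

Yes

Ancestors of K (commits reachable by following parents): {A, B, C, E, F, G, H, J, K, L, M, N}.
M is in that set, so it is an ancestor of K.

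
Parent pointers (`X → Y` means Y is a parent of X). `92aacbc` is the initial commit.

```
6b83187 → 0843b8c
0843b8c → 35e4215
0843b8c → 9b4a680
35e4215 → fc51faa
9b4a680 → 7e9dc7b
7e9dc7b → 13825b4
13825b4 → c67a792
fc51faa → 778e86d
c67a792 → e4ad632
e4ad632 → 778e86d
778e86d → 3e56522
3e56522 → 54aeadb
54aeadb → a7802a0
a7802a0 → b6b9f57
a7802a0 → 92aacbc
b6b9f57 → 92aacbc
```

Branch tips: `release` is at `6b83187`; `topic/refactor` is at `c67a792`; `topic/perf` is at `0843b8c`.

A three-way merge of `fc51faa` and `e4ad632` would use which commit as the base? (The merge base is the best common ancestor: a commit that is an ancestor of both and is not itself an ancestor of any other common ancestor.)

Ancestors of fc51faa: {3e56522, 54aeadb, 778e86d, 92aacbc, a7802a0, b6b9f57, fc51faa}.
Ancestors of e4ad632: {3e56522, 54aeadb, 778e86d, 92aacbc, a7802a0, b6b9f57, e4ad632}.
Common ancestors: {3e56522, 54aeadb, 778e86d, 92aacbc, a7802a0, b6b9f57}.
Among these, 778e86d is not an ancestor of any other common ancestor — it is the merge base.

778e86d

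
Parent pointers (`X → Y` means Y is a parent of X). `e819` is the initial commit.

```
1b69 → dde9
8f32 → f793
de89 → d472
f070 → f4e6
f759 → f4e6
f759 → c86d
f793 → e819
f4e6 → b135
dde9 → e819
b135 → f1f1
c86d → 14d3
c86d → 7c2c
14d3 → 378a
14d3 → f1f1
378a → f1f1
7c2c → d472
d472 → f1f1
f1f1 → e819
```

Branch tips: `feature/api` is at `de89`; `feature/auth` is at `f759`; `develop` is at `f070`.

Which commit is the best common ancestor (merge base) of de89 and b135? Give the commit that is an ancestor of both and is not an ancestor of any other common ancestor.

Ancestors of de89: {d472, de89, e819, f1f1}.
Ancestors of b135: {b135, e819, f1f1}.
Common ancestors: {e819, f1f1}.
Among these, f1f1 is not an ancestor of any other common ancestor — it is the merge base.

f1f1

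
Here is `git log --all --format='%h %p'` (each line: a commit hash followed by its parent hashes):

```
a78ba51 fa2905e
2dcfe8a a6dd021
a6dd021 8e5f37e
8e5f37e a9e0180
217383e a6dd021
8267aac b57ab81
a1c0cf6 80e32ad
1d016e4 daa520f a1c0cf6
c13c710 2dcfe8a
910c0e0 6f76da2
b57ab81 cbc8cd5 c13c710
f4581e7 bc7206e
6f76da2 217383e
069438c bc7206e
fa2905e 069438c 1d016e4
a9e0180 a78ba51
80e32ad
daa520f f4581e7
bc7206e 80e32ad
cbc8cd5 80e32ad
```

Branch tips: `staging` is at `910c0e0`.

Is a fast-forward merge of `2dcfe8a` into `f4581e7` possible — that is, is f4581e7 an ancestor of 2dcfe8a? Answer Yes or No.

Yes

A fast-forward from f4581e7 to 2dcfe8a is possible iff f4581e7 is an ancestor of 2dcfe8a.
Ancestors of 2dcfe8a: {069438c, 1d016e4, 2dcfe8a, 80e32ad, 8e5f37e, a1c0cf6, a6dd021, a78ba51, a9e0180, bc7206e, daa520f, f4581e7, fa2905e}.
f4581e7 is among them, so fast-forward is possible.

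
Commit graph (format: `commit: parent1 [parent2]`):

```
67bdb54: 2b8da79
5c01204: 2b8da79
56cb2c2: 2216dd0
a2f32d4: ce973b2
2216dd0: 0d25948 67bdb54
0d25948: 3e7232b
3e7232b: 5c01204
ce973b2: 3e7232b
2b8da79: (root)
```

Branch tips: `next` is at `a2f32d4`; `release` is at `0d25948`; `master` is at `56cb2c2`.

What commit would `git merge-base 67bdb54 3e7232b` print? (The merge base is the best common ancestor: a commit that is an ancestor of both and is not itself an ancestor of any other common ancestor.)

2b8da79

Ancestors of 67bdb54: {2b8da79, 67bdb54}.
Ancestors of 3e7232b: {2b8da79, 3e7232b, 5c01204}.
Common ancestors: {2b8da79}.
The only common ancestor is 2b8da79, so it is the merge base.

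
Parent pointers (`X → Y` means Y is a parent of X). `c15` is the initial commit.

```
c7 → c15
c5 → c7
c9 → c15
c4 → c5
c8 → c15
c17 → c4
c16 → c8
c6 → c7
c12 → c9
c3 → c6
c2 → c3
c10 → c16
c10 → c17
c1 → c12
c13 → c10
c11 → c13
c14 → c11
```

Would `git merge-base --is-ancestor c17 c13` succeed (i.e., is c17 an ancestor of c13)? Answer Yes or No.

Yes

Ancestors of c13 (commits reachable by following parents): {c10, c13, c15, c16, c17, c4, c5, c7, c8}.
c17 is in that set, so it is an ancestor of c13.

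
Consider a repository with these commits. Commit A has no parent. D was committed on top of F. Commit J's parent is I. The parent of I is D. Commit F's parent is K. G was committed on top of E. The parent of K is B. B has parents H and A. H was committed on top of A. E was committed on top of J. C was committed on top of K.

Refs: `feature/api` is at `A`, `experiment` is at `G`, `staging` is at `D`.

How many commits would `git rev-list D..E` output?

3

Reachable from E: {A, B, D, E, F, H, I, J, K}.
Reachable from D: {A, B, D, F, H, K}.
In E's history but not D's: {E, I, J} — 3 commits.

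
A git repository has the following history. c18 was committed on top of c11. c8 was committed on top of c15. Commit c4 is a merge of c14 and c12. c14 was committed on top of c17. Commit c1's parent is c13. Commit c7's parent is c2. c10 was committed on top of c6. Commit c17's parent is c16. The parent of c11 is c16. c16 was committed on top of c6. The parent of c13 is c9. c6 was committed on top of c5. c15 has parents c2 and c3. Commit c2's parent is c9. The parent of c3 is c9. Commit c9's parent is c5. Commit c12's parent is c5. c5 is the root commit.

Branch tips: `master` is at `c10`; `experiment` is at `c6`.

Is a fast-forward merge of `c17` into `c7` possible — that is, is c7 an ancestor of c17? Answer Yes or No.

No

A fast-forward from c7 to c17 is possible iff c7 is an ancestor of c17.
Ancestors of c17: {c16, c17, c5, c6}.
c7 is not among them, so fast-forward is not possible.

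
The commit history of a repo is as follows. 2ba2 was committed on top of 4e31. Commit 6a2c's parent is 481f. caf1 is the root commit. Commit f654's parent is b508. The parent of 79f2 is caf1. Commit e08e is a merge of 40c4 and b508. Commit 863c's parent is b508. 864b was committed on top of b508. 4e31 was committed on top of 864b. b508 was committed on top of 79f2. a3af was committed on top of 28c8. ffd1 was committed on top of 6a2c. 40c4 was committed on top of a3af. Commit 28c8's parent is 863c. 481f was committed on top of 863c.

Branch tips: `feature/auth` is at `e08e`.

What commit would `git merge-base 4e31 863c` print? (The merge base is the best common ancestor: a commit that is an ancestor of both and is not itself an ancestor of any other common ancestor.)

Ancestors of 4e31: {4e31, 79f2, 864b, b508, caf1}.
Ancestors of 863c: {79f2, 863c, b508, caf1}.
Common ancestors: {79f2, b508, caf1}.
Among these, b508 is not an ancestor of any other common ancestor — it is the merge base.

b508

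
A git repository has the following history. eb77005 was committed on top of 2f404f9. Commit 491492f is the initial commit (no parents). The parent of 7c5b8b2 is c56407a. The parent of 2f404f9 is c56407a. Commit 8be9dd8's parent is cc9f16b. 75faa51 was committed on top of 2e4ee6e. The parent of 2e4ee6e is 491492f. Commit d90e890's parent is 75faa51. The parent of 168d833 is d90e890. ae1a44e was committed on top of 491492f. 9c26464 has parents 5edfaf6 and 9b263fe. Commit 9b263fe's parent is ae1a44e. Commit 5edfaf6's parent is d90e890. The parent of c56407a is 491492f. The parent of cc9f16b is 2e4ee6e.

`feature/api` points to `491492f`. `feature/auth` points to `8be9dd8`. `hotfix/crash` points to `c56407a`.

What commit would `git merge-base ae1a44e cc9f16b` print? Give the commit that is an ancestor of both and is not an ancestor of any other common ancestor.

491492f

Ancestors of ae1a44e: {491492f, ae1a44e}.
Ancestors of cc9f16b: {2e4ee6e, 491492f, cc9f16b}.
Common ancestors: {491492f}.
The only common ancestor is 491492f, so it is the merge base.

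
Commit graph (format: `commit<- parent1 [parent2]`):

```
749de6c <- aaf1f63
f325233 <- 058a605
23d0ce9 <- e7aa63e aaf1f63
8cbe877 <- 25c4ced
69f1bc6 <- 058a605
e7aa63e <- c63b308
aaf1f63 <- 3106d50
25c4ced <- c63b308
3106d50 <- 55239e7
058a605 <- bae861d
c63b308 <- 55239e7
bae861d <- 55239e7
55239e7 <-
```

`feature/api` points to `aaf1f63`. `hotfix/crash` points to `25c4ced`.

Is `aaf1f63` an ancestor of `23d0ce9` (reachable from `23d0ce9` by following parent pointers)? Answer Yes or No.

Ancestors of 23d0ce9 (commits reachable by following parents): {23d0ce9, 3106d50, 55239e7, aaf1f63, c63b308, e7aa63e}.
aaf1f63 is in that set, so it is an ancestor of 23d0ce9.

Yes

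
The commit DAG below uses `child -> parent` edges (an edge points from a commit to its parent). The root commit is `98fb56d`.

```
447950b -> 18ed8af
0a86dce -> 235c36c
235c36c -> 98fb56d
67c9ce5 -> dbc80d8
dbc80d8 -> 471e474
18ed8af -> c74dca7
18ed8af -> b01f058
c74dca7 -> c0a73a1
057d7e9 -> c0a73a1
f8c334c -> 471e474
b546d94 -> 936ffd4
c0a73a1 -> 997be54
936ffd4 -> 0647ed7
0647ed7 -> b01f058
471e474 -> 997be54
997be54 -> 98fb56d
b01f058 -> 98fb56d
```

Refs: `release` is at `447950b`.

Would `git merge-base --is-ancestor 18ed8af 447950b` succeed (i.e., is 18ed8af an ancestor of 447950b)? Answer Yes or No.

Yes

Ancestors of 447950b (commits reachable by following parents): {18ed8af, 447950b, 98fb56d, 997be54, b01f058, c0a73a1, c74dca7}.
18ed8af is in that set, so it is an ancestor of 447950b.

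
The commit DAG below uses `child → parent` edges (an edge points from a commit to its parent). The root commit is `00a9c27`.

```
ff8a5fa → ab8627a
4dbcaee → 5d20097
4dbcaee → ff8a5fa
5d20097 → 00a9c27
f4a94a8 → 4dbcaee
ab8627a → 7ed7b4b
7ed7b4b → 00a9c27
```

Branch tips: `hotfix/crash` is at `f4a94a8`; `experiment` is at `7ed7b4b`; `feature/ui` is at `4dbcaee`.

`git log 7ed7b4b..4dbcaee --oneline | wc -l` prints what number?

4

Reachable from 4dbcaee: {00a9c27, 4dbcaee, 5d20097, 7ed7b4b, ab8627a, ff8a5fa}.
Reachable from 7ed7b4b: {00a9c27, 7ed7b4b}.
In 4dbcaee's history but not 7ed7b4b's: {4dbcaee, 5d20097, ab8627a, ff8a5fa} — 4 commits.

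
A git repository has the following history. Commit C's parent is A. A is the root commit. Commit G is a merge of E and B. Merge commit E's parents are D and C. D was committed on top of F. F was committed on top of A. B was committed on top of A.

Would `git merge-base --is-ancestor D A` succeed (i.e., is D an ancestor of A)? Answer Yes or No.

Ancestors of A: {A}.
D is not in that set, so it is not an ancestor of A.

No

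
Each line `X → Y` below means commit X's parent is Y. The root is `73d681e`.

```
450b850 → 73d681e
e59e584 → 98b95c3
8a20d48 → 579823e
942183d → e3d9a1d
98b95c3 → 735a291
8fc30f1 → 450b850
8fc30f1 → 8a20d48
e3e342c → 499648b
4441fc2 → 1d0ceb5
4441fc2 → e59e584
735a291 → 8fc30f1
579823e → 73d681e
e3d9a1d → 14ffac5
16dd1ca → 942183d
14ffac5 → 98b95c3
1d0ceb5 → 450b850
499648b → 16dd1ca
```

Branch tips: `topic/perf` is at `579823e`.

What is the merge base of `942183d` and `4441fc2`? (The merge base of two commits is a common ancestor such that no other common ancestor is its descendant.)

98b95c3

Ancestors of 942183d: {14ffac5, 450b850, 579823e, 735a291, 73d681e, 8a20d48, 8fc30f1, 942183d, 98b95c3, e3d9a1d}.
Ancestors of 4441fc2: {1d0ceb5, 4441fc2, 450b850, 579823e, 735a291, 73d681e, 8a20d48, 8fc30f1, 98b95c3, e59e584}.
Common ancestors: {450b850, 579823e, 735a291, 73d681e, 8a20d48, 8fc30f1, 98b95c3}.
Among these, 98b95c3 is not an ancestor of any other common ancestor — it is the merge base.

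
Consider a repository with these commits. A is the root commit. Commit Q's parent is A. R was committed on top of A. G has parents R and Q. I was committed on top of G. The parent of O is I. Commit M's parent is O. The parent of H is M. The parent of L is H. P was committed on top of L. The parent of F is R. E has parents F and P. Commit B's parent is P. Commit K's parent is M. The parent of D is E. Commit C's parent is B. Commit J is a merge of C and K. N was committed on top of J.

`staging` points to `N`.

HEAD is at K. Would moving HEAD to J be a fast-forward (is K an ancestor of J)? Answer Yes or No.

Yes

A fast-forward from K to J is possible iff K is an ancestor of J.
Ancestors of J: {A, B, C, G, H, I, J, K, L, M, O, P, Q, R}.
K is among them, so fast-forward is possible.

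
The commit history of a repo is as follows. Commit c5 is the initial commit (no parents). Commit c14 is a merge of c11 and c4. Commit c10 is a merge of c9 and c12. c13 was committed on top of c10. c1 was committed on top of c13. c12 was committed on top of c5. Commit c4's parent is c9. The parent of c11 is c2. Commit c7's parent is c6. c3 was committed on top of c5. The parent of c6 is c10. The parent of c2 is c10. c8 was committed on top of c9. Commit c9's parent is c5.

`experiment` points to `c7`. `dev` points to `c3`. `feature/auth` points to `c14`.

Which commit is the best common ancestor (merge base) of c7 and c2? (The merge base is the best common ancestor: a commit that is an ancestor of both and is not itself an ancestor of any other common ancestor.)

c10

Ancestors of c7: {c10, c12, c5, c6, c7, c9}.
Ancestors of c2: {c10, c12, c2, c5, c9}.
Common ancestors: {c10, c12, c5, c9}.
Among these, c10 is not an ancestor of any other common ancestor — it is the merge base.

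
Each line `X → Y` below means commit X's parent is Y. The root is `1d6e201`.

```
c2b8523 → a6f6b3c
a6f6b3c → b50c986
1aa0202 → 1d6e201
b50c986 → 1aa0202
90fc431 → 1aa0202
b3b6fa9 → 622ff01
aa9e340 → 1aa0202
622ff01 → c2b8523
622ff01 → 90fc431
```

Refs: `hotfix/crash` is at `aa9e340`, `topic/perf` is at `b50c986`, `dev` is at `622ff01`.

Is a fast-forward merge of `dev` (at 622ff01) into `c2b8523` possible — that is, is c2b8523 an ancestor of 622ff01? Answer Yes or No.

A fast-forward from c2b8523 to 622ff01 is possible iff c2b8523 is an ancestor of 622ff01.
Ancestors of 622ff01: {1aa0202, 1d6e201, 622ff01, 90fc431, a6f6b3c, b50c986, c2b8523}.
c2b8523 is among them, so fast-forward is possible.

Yes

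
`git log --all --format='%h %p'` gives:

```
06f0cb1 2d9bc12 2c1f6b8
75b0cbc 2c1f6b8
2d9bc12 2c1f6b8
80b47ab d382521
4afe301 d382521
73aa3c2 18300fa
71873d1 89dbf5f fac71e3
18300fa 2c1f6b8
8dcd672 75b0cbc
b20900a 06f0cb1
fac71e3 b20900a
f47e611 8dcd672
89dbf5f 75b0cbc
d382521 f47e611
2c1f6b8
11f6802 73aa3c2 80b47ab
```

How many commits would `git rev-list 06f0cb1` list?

Walking parent pointers from 06f0cb1: reachable set = {06f0cb1, 2c1f6b8, 2d9bc12}.
That is 3 commits.

3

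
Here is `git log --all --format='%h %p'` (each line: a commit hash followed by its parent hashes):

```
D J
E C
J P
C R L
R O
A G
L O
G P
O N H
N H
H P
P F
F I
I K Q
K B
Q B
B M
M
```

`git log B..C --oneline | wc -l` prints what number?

11

Reachable from C: {B, C, F, H, I, K, L, M, N, O, P, Q, R}.
Reachable from B: {B, M}.
In C's history but not B's: {C, F, H, I, K, L, N, O, P, Q, R} — 11 commits.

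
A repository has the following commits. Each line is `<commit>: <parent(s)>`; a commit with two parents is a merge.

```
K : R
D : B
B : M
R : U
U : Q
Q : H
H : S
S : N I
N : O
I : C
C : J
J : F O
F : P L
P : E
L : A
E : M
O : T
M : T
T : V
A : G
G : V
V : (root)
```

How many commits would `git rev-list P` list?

5

Walking parent pointers from P: reachable set = {E, M, P, T, V}.
That is 5 commits.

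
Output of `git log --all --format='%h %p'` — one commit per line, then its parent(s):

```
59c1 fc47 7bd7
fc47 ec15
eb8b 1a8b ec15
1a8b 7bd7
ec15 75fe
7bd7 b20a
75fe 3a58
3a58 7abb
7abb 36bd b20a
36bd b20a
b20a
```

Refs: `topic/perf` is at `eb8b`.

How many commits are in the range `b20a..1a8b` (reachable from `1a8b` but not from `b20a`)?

2

Reachable from 1a8b: {1a8b, 7bd7, b20a}.
Reachable from b20a: {b20a}.
In 1a8b's history but not b20a's: {1a8b, 7bd7} — 2 commits.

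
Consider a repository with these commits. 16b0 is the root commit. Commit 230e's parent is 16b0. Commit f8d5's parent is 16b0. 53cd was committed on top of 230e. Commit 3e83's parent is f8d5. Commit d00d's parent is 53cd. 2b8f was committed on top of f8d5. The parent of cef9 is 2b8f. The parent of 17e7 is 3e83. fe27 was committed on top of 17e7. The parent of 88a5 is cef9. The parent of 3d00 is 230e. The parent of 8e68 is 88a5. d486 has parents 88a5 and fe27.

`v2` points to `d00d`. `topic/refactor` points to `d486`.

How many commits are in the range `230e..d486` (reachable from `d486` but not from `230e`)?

8

Reachable from d486: {16b0, 17e7, 2b8f, 3e83, 88a5, cef9, d486, f8d5, fe27}.
Reachable from 230e: {16b0, 230e}.
In d486's history but not 230e's: {17e7, 2b8f, 3e83, 88a5, cef9, d486, f8d5, fe27} — 8 commits.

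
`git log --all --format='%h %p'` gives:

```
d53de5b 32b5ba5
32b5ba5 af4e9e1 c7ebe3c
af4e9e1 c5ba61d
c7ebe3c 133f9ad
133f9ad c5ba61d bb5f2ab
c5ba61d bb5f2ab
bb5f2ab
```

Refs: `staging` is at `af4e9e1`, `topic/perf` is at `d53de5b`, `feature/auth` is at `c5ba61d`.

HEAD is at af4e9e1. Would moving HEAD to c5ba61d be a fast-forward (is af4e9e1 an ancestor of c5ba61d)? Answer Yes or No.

A fast-forward from af4e9e1 to c5ba61d is possible iff af4e9e1 is an ancestor of c5ba61d.
Ancestors of c5ba61d: {bb5f2ab, c5ba61d}.
af4e9e1 is not among them, so fast-forward is not possible.

No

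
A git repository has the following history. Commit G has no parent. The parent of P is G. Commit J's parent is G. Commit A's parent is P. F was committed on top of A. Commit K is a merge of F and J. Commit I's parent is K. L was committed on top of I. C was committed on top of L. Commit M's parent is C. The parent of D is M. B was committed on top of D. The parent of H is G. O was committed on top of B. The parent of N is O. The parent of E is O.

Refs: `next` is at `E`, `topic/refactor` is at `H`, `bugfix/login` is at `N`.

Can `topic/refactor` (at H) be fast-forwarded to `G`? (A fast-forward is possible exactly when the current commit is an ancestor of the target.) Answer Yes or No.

A fast-forward from H to G is possible iff H is an ancestor of G.
Ancestors of G: {G}.
H is not among them, so fast-forward is not possible.

No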